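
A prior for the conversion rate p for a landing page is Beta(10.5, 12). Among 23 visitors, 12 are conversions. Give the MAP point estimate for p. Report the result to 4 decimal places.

Prior: Beta(10.5, 12).
Data: 12 successes in 23 trials. The binomial likelihood contributes p^12(1−p)^11, so the posterior is Beta(10.5+12, 12+11) = Beta(22.5, 23).
For Beta(a, b) with a, b > 1 the mode is (a−1)/(a+b−2) = 21.5/43.5 ≈ 0.4943.

p̂_MAP = 0.4943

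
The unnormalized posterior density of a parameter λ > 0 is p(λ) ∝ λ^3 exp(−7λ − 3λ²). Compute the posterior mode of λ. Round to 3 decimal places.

λ̂_MAP = 0.333

ℓ'(λ) = 3/λ − 7 − 6λ. Setting this to zero and multiplying by λ: 6λ² + 7λ − 3 = 0.
λ = (−7 + √(7² + 4·6·3)) / (2·6) = (−7 + √121) / 12 = (−7 + 11)/12 = 1/3.
ℓ''(λ) = −3/λ² − 6 < 0, confirming a maximum.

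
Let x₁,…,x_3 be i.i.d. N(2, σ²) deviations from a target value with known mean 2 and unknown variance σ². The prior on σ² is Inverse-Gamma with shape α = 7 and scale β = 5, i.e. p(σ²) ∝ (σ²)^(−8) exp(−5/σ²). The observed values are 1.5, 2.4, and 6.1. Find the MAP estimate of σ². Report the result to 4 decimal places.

Sum of squared deviations about the known mean: SS = (1.5−2)² + (2.4−2)² + (6.1−2)² = 17.22.
The Normal likelihood contributes (σ²)^(−n/2) exp(−SS/(2σ²)), so the posterior is Inverse-Gamma(α + n/2, β + SS/2) = Inverse-Gamma(8.5, 13.61).
The mode of Inverse-Gamma(a, b) is b/(a+1) = 13.61/9.5 ≈ 1.4326.

σ̂²_MAP = 1.4326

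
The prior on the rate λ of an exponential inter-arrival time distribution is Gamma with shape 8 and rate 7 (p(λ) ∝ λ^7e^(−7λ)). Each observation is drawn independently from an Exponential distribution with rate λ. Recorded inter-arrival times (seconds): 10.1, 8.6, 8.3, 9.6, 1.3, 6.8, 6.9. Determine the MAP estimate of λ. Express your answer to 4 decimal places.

λ̂_MAP = 0.2389

The Exponential(rate=λ) likelihood is ∝ λ^n e^(−λΣtᵢ). Here n = 7 and Σtᵢ = 10.1 + 8.6 + 8.3 + 9.6 + 1.3 + 6.8 + 6.9 = 51.6.
Posterior ∝ λ^7e^(−7λ) · λ^7e^(−51.6λ) = λ^14e^(−58.6λ), i.e. Gamma(15, 58.6).
Mode = (a−1)/b = 14/58.6 ≈ 0.2389.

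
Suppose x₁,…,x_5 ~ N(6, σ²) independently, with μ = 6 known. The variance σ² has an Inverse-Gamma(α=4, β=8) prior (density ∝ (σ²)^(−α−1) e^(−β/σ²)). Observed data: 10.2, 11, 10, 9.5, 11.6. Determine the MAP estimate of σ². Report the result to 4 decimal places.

Sum of squared deviations about the known mean: SS = (10.2−6)² + (11−6)² + (10−6)² + (9.5−6)² + (11.6−6)² = 102.25.
The Normal likelihood contributes (σ²)^(−n/2) exp(−SS/(2σ²)), so the posterior is Inverse-Gamma(α + n/2, β + SS/2) = Inverse-Gamma(6.5, 59.125).
The mode of Inverse-Gamma(a, b) is b/(a+1) = 59.125/7.5 ≈ 7.8833.

σ̂²_MAP = 7.8833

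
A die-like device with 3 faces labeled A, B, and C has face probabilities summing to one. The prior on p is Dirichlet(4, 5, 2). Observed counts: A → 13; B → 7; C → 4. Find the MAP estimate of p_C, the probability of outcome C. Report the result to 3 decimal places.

MAP estimate of p_C = 0.156

The posterior is Dirichlet(αᵢ + nᵢ) = Dirichlet(17, 12, 6).
For a Dirichlet(a₁,…,a_K) with all aᵢ > 1, the mode has j-th component (aⱼ − 1)/(Σaᵢ − K).
Here Σaᵢ = 35 and K = 3, so p_C = (6 − 1)/(35 − 3) = 5/32 ≈ 0.156.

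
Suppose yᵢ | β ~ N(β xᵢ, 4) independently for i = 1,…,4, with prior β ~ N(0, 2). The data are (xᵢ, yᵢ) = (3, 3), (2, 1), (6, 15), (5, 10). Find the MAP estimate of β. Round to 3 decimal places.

β̂_MAP = 1.987

log p(β | y) = −Σ(yᵢ − βxᵢ)²/(2·4) − β²/(2·2) + const.
Setting the derivative to zero: Σxᵢ(yᵢ − βxᵢ)/4 − β/2 = 0, so β = Σxᵢyᵢ / (Σxᵢ² + σ²/τ²).
Σxᵢyᵢ = 3·3 + 2·1 + 6·15 + 5·10 = 151; Σxᵢ² = 74; σ²/τ² = 2.
β̂_MAP = 151 / (74 + 2) = 151/76 ≈ 1.987.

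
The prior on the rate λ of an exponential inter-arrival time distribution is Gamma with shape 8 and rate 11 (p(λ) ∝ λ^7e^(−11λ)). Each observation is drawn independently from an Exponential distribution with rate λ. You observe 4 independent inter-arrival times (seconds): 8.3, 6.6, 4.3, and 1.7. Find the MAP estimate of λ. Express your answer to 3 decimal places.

λ̂_MAP = 0.345

The Exponential(rate=λ) likelihood is ∝ λ^n e^(−λΣtᵢ). Here n = 4 and Σtᵢ = 8.3 + 6.6 + 4.3 + 1.7 = 20.9.
Posterior ∝ λ^7e^(−11λ) · λ^4e^(−20.9λ) = λ^11e^(−31.9λ), i.e. Gamma(12, 31.9).
Mode = (a−1)/b = 11/31.9 ≈ 0.345.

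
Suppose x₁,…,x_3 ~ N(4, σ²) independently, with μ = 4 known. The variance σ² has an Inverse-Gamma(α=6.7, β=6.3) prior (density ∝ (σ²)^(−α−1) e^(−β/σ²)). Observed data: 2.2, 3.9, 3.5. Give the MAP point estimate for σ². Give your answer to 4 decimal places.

Sum of squared deviations about the known mean: SS = (2.2−4)² + (3.9−4)² + (3.5−4)² = 3.5.
The Normal likelihood contributes (σ²)^(−n/2) exp(−SS/(2σ²)), so the posterior is Inverse-Gamma(α + n/2, β + SS/2) = Inverse-Gamma(8.2, 8.05).
The mode of Inverse-Gamma(a, b) is b/(a+1) = 8.05/9.2 ≈ 0.8750.

σ̂²_MAP = 0.8750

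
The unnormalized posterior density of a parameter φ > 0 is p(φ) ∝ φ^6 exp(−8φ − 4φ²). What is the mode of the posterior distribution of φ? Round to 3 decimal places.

φ̂_MAP = 0.500

ℓ'(φ) = 6/φ − 8 − 8φ. Setting this to zero and multiplying by φ: 8φ² + 8φ − 6 = 0.
φ = (−8 + √(8² + 4·8·6)) / (2·8) = (−8 + √256) / 16 = (−8 + 16)/16 = 1/2.
ℓ''(φ) = −6/φ² − 8 < 0, confirming a maximum.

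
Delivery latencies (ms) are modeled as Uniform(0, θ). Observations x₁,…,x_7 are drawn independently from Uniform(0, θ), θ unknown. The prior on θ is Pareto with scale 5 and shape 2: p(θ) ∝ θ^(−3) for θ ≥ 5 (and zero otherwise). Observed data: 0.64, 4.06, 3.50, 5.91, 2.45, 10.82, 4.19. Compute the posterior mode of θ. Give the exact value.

θ̂_MAP = 10.82

The Uniform(0, θ) likelihood is θ^(−n) for θ ≥ max(xᵢ), zero otherwise. Here max(xᵢ) = 10.82.
Posterior ∝ θ^(−3) · θ^(−7) = θ^(−10) on θ ≥ max(5, 10.82) = 10.82.
This density is strictly decreasing in θ, so the posterior mode lies at the lower boundary of the support.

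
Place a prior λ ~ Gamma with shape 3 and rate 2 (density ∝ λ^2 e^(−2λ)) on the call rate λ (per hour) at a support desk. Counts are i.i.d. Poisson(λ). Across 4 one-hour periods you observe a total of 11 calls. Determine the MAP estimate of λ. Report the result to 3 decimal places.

λ̂_MAP = 2.167

Σxᵢ = 11, n = 4.
Posterior ∝ λ^2e^(−2λ) · λ^11e^(−4λ) = λ^13e^(−6λ), i.e. Gamma(shape=14, rate=6).
The mode of a Gamma(a, b) with a ≥ 1 (shape–rate) is (a−1)/b = 13/6 ≈ 2.167.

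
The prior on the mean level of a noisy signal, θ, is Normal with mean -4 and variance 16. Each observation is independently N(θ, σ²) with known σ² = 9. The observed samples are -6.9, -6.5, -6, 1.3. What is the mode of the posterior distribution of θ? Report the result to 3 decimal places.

n = 4; x̄ = ((-6.9) + (-6.5) + (-6) + 1.3)/4 = -18.1/4 = -4.525.
For a Normal prior and Normal likelihood with known variance, the posterior is Normal; its mode equals its mean, the precision-weighted average.
Prior precision 1/σ₀² = 1/16 = 0.0625; data precision n/σ² = 4/9.
θ̂ = (0.0625·(-4) + (4/9)·(-4.525)) / (0.0625 + 4/9) = (-407/180)/(73/144) = -1628/365 ≈ -4.460.

θ̂_MAP = -4.460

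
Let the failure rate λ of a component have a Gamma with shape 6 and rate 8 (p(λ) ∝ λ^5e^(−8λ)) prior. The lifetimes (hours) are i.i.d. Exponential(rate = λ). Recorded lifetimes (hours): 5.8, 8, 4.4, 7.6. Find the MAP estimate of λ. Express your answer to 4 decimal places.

The Exponential(rate=λ) likelihood is ∝ λ^n e^(−λΣtᵢ). Here n = 4 and Σtᵢ = 5.8 + 8 + 4.4 + 7.6 = 25.8.
Posterior ∝ λ^5e^(−8λ) · λ^4e^(−25.8λ) = λ^9e^(−33.8λ), i.e. Gamma(10, 33.8).
Mode = (a−1)/b = 9/33.8 ≈ 0.2663.

λ̂_MAP = 0.2663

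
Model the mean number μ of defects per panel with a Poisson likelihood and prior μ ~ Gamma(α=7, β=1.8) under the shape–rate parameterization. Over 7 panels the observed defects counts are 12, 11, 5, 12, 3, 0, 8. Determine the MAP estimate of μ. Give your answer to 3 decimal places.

μ̂_MAP = 6.477

Σxᵢ = 12+11+5+12+3+0+8 = 51, with n = 7.
Posterior ∝ μ^6e^(−1.8μ) · μ^51e^(−7μ) = μ^57e^(−8.8μ), i.e. Gamma(shape=58, rate=8.8).
The mode of a Gamma(a, b) with a ≥ 1 (shape–rate) is (a−1)/b = 57/8.8 ≈ 6.477.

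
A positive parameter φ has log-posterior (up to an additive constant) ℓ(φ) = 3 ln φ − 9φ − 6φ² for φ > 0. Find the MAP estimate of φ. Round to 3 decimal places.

ℓ'(φ) = 3/φ − 9 − 12φ. Setting this to zero and multiplying by φ: 12φ² + 9φ − 3 = 0.
φ = (−9 + √(9² + 4·12·3)) / (2·12) = (−9 + √225) / 24 = (−9 + 15)/24 = 1/4.
ℓ''(φ) = −3/φ² − 12 < 0, confirming a maximum.

φ̂_MAP = 0.250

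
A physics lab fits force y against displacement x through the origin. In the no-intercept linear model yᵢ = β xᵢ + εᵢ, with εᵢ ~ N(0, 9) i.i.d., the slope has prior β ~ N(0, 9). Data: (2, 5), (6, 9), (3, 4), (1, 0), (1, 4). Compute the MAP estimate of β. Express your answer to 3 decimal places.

log p(β | y) = −Σ(yᵢ − βxᵢ)²/(2·9) − β²/(2·9) + const.
Setting the derivative to zero: Σxᵢ(yᵢ − βxᵢ)/9 − β/9 = 0, so β = Σxᵢyᵢ / (Σxᵢ² + σ²/τ²).
Σxᵢyᵢ = 2·5 + 6·9 + 3·4 + 1·0 + 1·4 = 80; Σxᵢ² = 51; σ²/τ² = 1.
β̂_MAP = 80 / (51 + 1) = 80/52 ≈ 1.538.

β̂_MAP = 1.538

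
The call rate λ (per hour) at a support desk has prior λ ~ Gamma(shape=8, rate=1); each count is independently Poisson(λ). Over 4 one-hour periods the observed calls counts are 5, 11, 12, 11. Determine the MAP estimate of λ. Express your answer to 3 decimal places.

λ̂_MAP = 9.200

Σxᵢ = 5+11+12+11 = 39, with n = 4.
Posterior ∝ λ^7e^(−1λ) · λ^39e^(−4λ) = λ^46e^(−5λ), i.e. Gamma(shape=47, rate=5).
The mode of a Gamma(a, b) with a ≥ 1 (shape–rate) is (a−1)/b = 46/5 ≈ 9.200.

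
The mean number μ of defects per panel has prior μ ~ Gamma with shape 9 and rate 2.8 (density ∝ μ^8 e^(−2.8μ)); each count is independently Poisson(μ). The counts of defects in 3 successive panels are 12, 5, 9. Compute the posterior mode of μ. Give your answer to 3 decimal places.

μ̂_MAP = 5.862

Σxᵢ = 12+5+9 = 26, with n = 3.
Posterior ∝ μ^8e^(−2.8μ) · μ^26e^(−3μ) = μ^34e^(−5.8μ), i.e. Gamma(shape=35, rate=5.8).
The mode of a Gamma(a, b) with a ≥ 1 (shape–rate) is (a−1)/b = 34/5.8 ≈ 5.862.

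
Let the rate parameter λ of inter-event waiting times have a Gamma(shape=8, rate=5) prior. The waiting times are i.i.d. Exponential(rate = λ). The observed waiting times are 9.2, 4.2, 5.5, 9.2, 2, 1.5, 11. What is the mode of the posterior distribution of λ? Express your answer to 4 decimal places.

The Exponential(rate=λ) likelihood is ∝ λ^n e^(−λΣtᵢ). Here n = 7 and Σtᵢ = 9.2 + 4.2 + 5.5 + 9.2 + 2 + 1.5 + 11 = 42.6.
Posterior ∝ λ^7e^(−5λ) · λ^7e^(−42.6λ) = λ^14e^(−47.6λ), i.e. Gamma(15, 47.6).
Mode = (a−1)/b = 14/47.6 ≈ 0.2941.

λ̂_MAP = 0.2941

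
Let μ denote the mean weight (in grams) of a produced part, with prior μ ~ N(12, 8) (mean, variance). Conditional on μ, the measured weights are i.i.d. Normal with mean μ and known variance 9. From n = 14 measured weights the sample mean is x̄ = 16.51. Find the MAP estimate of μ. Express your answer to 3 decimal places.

μ̂_MAP = 16.175

n = 14, x̄ = 16.51.
For a Normal prior and Normal likelihood with known variance, the posterior is Normal; its mode equals its mean, the precision-weighted average.
Prior precision 1/σ₀² = 1/8 = 0.125; data precision n/σ² = 14/9.
μ̂ = (0.125·12 + (14/9)·16.51) / (0.125 + 14/9) = (6116/225)/(121/72) = 4448/275 ≈ 16.175.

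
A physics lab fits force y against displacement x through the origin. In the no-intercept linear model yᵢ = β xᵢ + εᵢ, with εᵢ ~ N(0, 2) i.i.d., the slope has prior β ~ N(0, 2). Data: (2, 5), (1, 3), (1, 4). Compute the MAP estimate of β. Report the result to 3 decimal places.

log p(β | y) = −Σ(yᵢ − βxᵢ)²/(2·2) − β²/(2·2) + const.
Setting the derivative to zero: Σxᵢ(yᵢ − βxᵢ)/2 − β/2 = 0, so β = Σxᵢyᵢ / (Σxᵢ² + σ²/τ²).
Σxᵢyᵢ = 2·5 + 1·3 + 1·4 = 17; Σxᵢ² = 6; σ²/τ² = 1.
β̂_MAP = 17 / (6 + 1) = 17/7 ≈ 2.429.

β̂_MAP = 2.429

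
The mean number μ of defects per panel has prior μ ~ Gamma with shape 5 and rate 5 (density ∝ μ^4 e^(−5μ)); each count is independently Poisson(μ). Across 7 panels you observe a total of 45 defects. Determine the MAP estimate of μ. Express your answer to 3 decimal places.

Σxᵢ = 45, n = 7.
Posterior ∝ μ^4e^(−5μ) · μ^45e^(−7μ) = μ^49e^(−12μ), i.e. Gamma(shape=50, rate=12).
The mode of a Gamma(a, b) with a ≥ 1 (shape–rate) is (a−1)/b = 49/12 ≈ 4.083.

μ̂_MAP = 4.083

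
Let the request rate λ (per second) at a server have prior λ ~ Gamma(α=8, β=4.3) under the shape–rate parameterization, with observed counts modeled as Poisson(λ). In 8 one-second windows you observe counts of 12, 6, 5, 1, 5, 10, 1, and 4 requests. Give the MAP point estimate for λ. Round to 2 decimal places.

λ̂_MAP = 4.15

Σxᵢ = 12+6+5+1+5+10+1+4 = 44, with n = 8.
Posterior ∝ λ^7e^(−4.3λ) · λ^44e^(−8λ) = λ^51e^(−12.3λ), i.e. Gamma(shape=52, rate=12.3).
The mode of a Gamma(a, b) with a ≥ 1 (shape–rate) is (a−1)/b = 51/12.3 ≈ 4.15.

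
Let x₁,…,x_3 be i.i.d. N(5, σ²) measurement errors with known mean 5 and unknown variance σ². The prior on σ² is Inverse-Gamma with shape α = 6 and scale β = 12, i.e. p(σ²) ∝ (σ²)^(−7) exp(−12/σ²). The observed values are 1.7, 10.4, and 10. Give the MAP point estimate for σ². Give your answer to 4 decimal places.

Sum of squared deviations about the known mean: SS = (1.7−5)² + (10.4−5)² + (10−5)² = 65.05.
The Normal likelihood contributes (σ²)^(−n/2) exp(−SS/(2σ²)), so the posterior is Inverse-Gamma(α + n/2, β + SS/2) = Inverse-Gamma(7.5, 44.525).
The mode of Inverse-Gamma(a, b) is b/(a+1) = 44.525/8.5 ≈ 5.2382.

σ̂²_MAP = 5.2382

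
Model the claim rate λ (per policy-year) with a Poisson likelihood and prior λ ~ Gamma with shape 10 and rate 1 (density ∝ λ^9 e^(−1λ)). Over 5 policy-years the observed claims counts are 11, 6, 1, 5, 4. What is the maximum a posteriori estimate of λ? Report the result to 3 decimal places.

λ̂_MAP = 6.000

Σxᵢ = 11+6+1+5+4 = 27, with n = 5.
Posterior ∝ λ^9e^(−1λ) · λ^27e^(−5λ) = λ^36e^(−6λ), i.e. Gamma(shape=37, rate=6).
The mode of a Gamma(a, b) with a ≥ 1 (shape–rate) is (a−1)/b = 36/6 ≈ 6.000.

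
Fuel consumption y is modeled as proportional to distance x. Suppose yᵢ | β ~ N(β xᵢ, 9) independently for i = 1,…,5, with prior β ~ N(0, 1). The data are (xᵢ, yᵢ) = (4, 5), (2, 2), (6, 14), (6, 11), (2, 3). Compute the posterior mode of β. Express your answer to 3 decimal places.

β̂_MAP = 1.714

log p(β | y) = −Σ(yᵢ − βxᵢ)²/(2·9) − β²/(2·1) + const.
Setting the derivative to zero: Σxᵢ(yᵢ − βxᵢ)/9 − β/1 = 0, so β = Σxᵢyᵢ / (Σxᵢ² + σ²/τ²).
Σxᵢyᵢ = 4·5 + 2·2 + 6·14 + 6·11 + 2·3 = 180; Σxᵢ² = 96; σ²/τ² = 9.
β̂_MAP = 180 / (96 + 9) = 180/105 ≈ 1.714.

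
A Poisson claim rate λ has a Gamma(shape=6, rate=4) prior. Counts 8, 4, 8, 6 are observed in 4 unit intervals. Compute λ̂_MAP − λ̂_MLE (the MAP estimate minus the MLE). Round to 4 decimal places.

Σxᵢ = 26. Posterior is Gamma(32, 8); MAP = (32−1)/8 = 31/8 ≈ 3.87500.
MLE = x̄ = 26/4 ≈ 6.50000.
Difference = 31/8 − 26/4 = -21/8 ≈ -2.6250.

MAP − MLE = -2.6250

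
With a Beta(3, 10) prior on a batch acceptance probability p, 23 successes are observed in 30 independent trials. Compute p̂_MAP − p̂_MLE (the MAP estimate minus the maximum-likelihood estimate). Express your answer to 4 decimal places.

MAP − MLE = -0.1569

Posterior is Beta(26, 17); MAP = (26−1)/(43−2) = 25/41 ≈ 0.60976.
MLE ignores the prior: p̂_MLE = k/n = 23/30 ≈ 0.76667.
Difference = 25/41 − 23/30 = -193/1230 ≈ -0.1569.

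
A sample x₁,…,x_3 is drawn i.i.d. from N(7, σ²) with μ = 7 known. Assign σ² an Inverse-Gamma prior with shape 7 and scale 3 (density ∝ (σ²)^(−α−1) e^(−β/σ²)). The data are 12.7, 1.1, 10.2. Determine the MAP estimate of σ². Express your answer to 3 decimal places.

σ̂²_MAP = 4.397

Sum of squared deviations about the known mean: SS = (12.7−7)² + (1.1−7)² + (10.2−7)² = 77.54.
The Normal likelihood contributes (σ²)^(−n/2) exp(−SS/(2σ²)), so the posterior is Inverse-Gamma(α + n/2, β + SS/2) = Inverse-Gamma(8.5, 41.77).
The mode of Inverse-Gamma(a, b) is b/(a+1) = 41.77/9.5 ≈ 4.397.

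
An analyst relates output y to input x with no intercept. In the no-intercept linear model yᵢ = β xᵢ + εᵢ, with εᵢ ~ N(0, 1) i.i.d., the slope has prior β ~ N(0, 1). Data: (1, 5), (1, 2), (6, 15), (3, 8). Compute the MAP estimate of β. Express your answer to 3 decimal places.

β̂_MAP = 2.521

log p(β | y) = −Σ(yᵢ − βxᵢ)²/(2·1) − β²/(2·1) + const.
Setting the derivative to zero: Σxᵢ(yᵢ − βxᵢ)/1 − β/1 = 0, so β = Σxᵢyᵢ / (Σxᵢ² + σ²/τ²).
Σxᵢyᵢ = 1·5 + 1·2 + 6·15 + 3·8 = 121; Σxᵢ² = 47; σ²/τ² = 1.
β̂_MAP = 121 / (47 + 1) = 121/48 ≈ 2.521.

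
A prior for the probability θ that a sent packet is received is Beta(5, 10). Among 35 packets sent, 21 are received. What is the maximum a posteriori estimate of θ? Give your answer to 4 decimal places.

Prior: Beta(5, 10).
Data: 21 successes in 35 trials. The binomial likelihood contributes θ^21(1−θ)^14, so the posterior is Beta(5+21, 10+14) = Beta(26, 24).
For Beta(a, b) with a, b > 1 the mode is (a−1)/(a+b−2) = 25/48 ≈ 0.5208.

θ̂_MAP = 0.5208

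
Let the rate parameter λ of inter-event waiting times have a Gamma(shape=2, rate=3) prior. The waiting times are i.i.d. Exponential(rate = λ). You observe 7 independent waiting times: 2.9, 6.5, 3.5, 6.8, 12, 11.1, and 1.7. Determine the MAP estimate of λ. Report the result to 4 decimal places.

λ̂_MAP = 0.1684

The Exponential(rate=λ) likelihood is ∝ λ^n e^(−λΣtᵢ). Here n = 7 and Σtᵢ = 2.9 + 6.5 + 3.5 + 6.8 + 12 + 11.1 + 1.7 = 44.5.
Posterior ∝ λe^(−3λ) · λ^7e^(−44.5λ) = λ^8e^(−47.5λ), i.e. Gamma(9, 47.5).
Mode = (a−1)/b = 8/47.5 ≈ 0.1684.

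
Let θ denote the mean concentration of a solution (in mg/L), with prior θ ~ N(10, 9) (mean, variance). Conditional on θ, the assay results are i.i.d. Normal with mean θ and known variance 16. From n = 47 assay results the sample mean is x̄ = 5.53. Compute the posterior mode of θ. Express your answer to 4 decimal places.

n = 47, x̄ = 5.53.
For a Normal prior and Normal likelihood with known variance, the posterior is Normal; its mode equals its mean, the precision-weighted average.
Prior precision 1/σ₀² = 1/9; data precision n/σ² = 47/16 = 2.9375.
θ̂ = ((1/9)·10 + 2.9375·5.53) / (1/9 + 2.9375) = (249919/14400)/(439/144) = 249919/43900 ≈ 5.6929.

θ̂_MAP = 5.6929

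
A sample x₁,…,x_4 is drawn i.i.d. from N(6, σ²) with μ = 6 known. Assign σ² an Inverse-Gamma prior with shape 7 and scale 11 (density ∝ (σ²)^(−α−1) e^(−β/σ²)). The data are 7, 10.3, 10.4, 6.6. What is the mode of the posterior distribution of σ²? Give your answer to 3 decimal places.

σ̂²_MAP = 3.061

Sum of squared deviations about the known mean: SS = (7−6)² + (10.3−6)² + (10.4−6)² + (6.6−6)² = 39.21.
The Normal likelihood contributes (σ²)^(−n/2) exp(−SS/(2σ²)), so the posterior is Inverse-Gamma(α + n/2, β + SS/2) = Inverse-Gamma(9, 30.605).
The mode of Inverse-Gamma(a, b) is b/(a+1) = 30.605/10 ≈ 3.061.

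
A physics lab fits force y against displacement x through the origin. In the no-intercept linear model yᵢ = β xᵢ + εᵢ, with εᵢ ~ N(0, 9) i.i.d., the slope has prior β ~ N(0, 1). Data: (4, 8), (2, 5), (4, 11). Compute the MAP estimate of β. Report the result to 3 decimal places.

log p(β | y) = −Σ(yᵢ − βxᵢ)²/(2·9) − β²/(2·1) + const.
Setting the derivative to zero: Σxᵢ(yᵢ − βxᵢ)/9 − β/1 = 0, so β = Σxᵢyᵢ / (Σxᵢ² + σ²/τ²).
Σxᵢyᵢ = 4·8 + 2·5 + 4·11 = 86; Σxᵢ² = 36; σ²/τ² = 9.
β̂_MAP = 86 / (36 + 9) = 86/45 ≈ 1.911.

β̂_MAP = 1.911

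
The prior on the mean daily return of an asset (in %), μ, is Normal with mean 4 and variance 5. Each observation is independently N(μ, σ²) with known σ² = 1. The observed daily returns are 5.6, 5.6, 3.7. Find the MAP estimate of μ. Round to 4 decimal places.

n = 3; x̄ = (5.6 + 5.6 + 3.7)/3 = 14.9/3 = 149/30 ≈ 4.9667.
For a Normal prior and Normal likelihood with known variance, the posterior is Normal; its mode equals its mean, the precision-weighted average.
Prior precision 1/σ₀² = 1/5 = 0.2; data precision n/σ² = 3/1 = 3.
μ̂ = (0.2·4 + 3·(149/30)) / (0.2 + 3) = 15.7/3.2 = 4.90625 ≈ 4.9063.

μ̂_MAP = 4.9063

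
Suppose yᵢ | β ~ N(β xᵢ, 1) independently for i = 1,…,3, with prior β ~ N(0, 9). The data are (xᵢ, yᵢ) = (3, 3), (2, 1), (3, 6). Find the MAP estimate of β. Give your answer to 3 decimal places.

β̂_MAP = 1.312

log p(β | y) = −Σ(yᵢ − βxᵢ)²/(2·1) − β²/(2·9) + const.
Setting the derivative to zero: Σxᵢ(yᵢ − βxᵢ)/1 − β/9 = 0, so β = Σxᵢyᵢ / (Σxᵢ² + σ²/τ²).
Σxᵢyᵢ = 3·3 + 2·1 + 3·6 = 29; Σxᵢ² = 22; σ²/τ² = 1/9.
β̂_MAP = 29 / (22 + 1/9) = 29/(199/9) = 261/199 ≈ 1.312.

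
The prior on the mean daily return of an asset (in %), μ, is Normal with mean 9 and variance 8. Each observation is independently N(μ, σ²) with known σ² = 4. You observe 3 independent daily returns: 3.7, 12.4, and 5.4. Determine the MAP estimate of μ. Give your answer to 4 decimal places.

μ̂_MAP = 7.4286

n = 3; x̄ = (3.7 + 12.4 + 5.4)/3 = 21.5/3 = 43/6 ≈ 7.1667.
For a Normal prior and Normal likelihood with known variance, the posterior is Normal; its mode equals its mean, the precision-weighted average.
Prior precision 1/σ₀² = 1/8 = 0.125; data precision n/σ² = 3/4 = 0.75.
μ̂ = (0.125·9 + 0.75·(43/6)) / (0.125 + 0.75) = 6.5/0.875 = 52/7 ≈ 7.4286.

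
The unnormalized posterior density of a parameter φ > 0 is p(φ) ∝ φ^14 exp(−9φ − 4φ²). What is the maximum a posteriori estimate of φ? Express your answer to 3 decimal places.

ℓ'(φ) = 14/φ − 9 − 8φ. Setting this to zero and multiplying by φ: 8φ² + 9φ − 14 = 0.
φ = (−9 + √(9² + 4·8·14)) / (2·8) = (−9 + √529) / 16 = (−9 + 23)/16 = 7/8.
ℓ''(φ) = −14/φ² − 8 < 0, confirming a maximum.

φ̂_MAP = 0.875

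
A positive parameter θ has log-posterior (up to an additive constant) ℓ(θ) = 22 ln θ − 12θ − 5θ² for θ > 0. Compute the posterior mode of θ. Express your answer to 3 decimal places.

ℓ'(θ) = 22/θ − 12 − 10θ. Setting this to zero and multiplying by θ: 10θ² + 12θ − 22 = 0.
θ = (−12 + √(12² + 4·10·22)) / (2·10) = (−12 + √1024) / 20 = (−12 + 32)/20 = 1.
ℓ''(θ) = −22/θ² − 10 < 0, confirming a maximum.

θ̂_MAP = 1.000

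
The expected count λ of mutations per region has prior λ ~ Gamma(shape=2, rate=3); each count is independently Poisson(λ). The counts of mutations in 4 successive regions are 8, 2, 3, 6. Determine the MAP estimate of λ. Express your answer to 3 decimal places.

Σxᵢ = 8+2+3+6 = 19, with n = 4.
Posterior ∝ λe^(−3λ) · λ^19e^(−4λ) = λ^20e^(−7λ), i.e. Gamma(shape=21, rate=7).
The mode of a Gamma(a, b) with a ≥ 1 (shape–rate) is (a−1)/b = 20/7 ≈ 2.857.

λ̂_MAP = 2.857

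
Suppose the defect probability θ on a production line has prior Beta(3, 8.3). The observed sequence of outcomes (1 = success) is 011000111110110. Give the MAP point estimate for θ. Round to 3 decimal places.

θ̂_MAP = 0.453

Prior: Beta(3, 8.3).
Data: 9 successes in 15 trials (from the sequence). The binomial likelihood contributes θ^9(1−θ)^6, so the posterior is Beta(3+9, 8.3+6) = Beta(12, 14.3).
For Beta(a, b) with a, b > 1 the mode is (a−1)/(a+b−2) = 11/24.3 ≈ 0.453.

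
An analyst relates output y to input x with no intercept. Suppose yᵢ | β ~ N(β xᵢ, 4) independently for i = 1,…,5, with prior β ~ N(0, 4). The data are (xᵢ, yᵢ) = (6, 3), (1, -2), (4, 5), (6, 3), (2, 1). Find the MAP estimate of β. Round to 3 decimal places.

β̂_MAP = 0.596

log p(β | y) = −Σ(yᵢ − βxᵢ)²/(2·4) − β²/(2·4) + const.
Setting the derivative to zero: Σxᵢ(yᵢ − βxᵢ)/4 − β/4 = 0, so β = Σxᵢyᵢ / (Σxᵢ² + σ²/τ²).
Σxᵢyᵢ = 6·3 + 1·(-2) + 4·5 + 6·3 + 2·1 = 56; Σxᵢ² = 93; σ²/τ² = 1.
β̂_MAP = 56 / (93 + 1) = 56/94 ≈ 0.596.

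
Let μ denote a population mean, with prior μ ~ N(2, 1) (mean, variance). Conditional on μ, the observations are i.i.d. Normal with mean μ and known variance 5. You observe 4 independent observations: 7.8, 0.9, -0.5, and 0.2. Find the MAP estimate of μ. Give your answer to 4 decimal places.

μ̂_MAP = 2.0444

n = 4; x̄ = (7.8 + 0.9 + (-0.5) + 0.2)/4 = 8.4/4 = 2.1.
For a Normal prior and Normal likelihood with known variance, the posterior is Normal; its mode equals its mean, the precision-weighted average.
Prior precision 1/σ₀² = 1/1 = 1; data precision n/σ² = 4/5 = 0.8.
μ̂ = (1·2 + 0.8·2.1) / (1 + 0.8) = 3.68/1.8 = 92/45 ≈ 2.0444.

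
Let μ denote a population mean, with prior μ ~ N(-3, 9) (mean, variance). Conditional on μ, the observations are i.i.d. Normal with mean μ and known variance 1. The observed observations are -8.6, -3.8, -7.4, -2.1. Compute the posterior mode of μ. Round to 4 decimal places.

n = 4; x̄ = ((-8.6) + (-3.8) + (-7.4) + (-2.1))/4 = -21.9/4 = -5.475.
For a Normal prior and Normal likelihood with known variance, the posterior is Normal; its mode equals its mean, the precision-weighted average.
Prior precision 1/σ₀² = 1/9; data precision n/σ² = 4/1 = 4.
μ̂ = ((1/9)·(-3) + 4·(-5.475)) / (1/9 + 4) = (-667/30)/(37/9) = -2001/370 ≈ -5.4081.

μ̂_MAP = -5.4081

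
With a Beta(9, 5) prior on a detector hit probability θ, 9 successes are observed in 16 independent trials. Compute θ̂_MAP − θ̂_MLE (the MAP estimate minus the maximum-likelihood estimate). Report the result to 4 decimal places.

Posterior is Beta(18, 12); MAP = (18−1)/(30−2) = 17/28 ≈ 0.60714.
MLE ignores the prior: θ̂_MLE = k/n = 9/16 ≈ 0.56250.
Difference = 17/28 − 9/16 = 5/112 ≈ 0.0446.

MAP − MLE = 0.0446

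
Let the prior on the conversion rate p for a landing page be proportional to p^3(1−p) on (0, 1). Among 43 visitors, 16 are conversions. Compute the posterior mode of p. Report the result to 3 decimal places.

p̂_MAP = 0.404

The prior density ∝ p^3(1−p)^1 is the kernel of Beta(4, 2).
Data: 16 successes in 43 trials. The binomial likelihood contributes p^16(1−p)^27, so the posterior is Beta(4+16, 2+27) = Beta(20, 29).
For Beta(a, b) with a, b > 1 the mode is (a−1)/(a+b−2) = 19/47 ≈ 0.404.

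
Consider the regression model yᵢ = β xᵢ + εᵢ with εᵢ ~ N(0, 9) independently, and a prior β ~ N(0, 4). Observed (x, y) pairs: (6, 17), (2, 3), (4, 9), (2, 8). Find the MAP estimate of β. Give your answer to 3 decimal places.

β̂_MAP = 2.570

log p(β | y) = −Σ(yᵢ − βxᵢ)²/(2·9) − β²/(2·4) + const.
Setting the derivative to zero: Σxᵢ(yᵢ − βxᵢ)/9 − β/4 = 0, so β = Σxᵢyᵢ / (Σxᵢ² + σ²/τ²).
Σxᵢyᵢ = 6·17 + 2·3 + 4·9 + 2·8 = 160; Σxᵢ² = 60; σ²/τ² = 2.25.
β̂_MAP = 160 / (60 + 2.25) = 160/62.25 ≈ 2.570.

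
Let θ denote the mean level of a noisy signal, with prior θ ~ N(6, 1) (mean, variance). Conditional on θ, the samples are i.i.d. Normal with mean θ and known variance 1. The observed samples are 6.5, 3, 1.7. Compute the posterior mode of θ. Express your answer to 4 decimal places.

n = 3; x̄ = (6.5 + 3 + 1.7)/3 = 11.2/3 = 56/15 ≈ 3.7333.
For a Normal prior and Normal likelihood with known variance, the posterior is Normal; its mode equals its mean, the precision-weighted average.
Prior precision 1/σ₀² = 1/1 = 1; data precision n/σ² = 3/1 = 3.
θ̂ = (1·6 + 3·(56/15)) / (1 + 3) = 17.2/4 = 4.3000.

θ̂_MAP = 4.3000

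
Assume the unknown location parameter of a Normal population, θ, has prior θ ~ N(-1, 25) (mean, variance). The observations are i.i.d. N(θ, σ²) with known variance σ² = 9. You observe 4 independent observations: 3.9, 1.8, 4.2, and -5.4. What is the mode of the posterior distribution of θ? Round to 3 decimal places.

n = 4; x̄ = (3.9 + 1.8 + 4.2 + (-5.4))/4 = 4.5/4 = 1.125.
For a Normal prior and Normal likelihood with known variance, the posterior is Normal; its mode equals its mean, the precision-weighted average.
Prior precision 1/σ₀² = 1/25 = 0.04; data precision n/σ² = 4/9.
θ̂ = (0.04·(-1) + (4/9)·1.125) / (0.04 + 4/9) = 0.46/(109/225) = 207/218 ≈ 0.950.

θ̂_MAP = 0.950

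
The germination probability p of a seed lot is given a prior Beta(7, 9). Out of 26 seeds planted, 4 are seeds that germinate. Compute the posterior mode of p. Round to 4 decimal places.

Prior: Beta(7, 9).
Data: 4 successes in 26 trials. The binomial likelihood contributes p^4(1−p)^22, so the posterior is Beta(7+4, 9+22) = Beta(11, 31).
For Beta(a, b) with a, b > 1 the mode is (a−1)/(a+b−2) = 10/40 ≈ 0.2500.

p̂_MAP = 0.2500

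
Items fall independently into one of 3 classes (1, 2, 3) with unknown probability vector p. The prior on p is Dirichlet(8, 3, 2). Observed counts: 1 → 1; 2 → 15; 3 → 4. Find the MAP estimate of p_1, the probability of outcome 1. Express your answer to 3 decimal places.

The posterior is Dirichlet(αᵢ + nᵢ) = Dirichlet(9, 18, 6).
For a Dirichlet(a₁,…,a_K) with all aᵢ > 1, the mode has j-th component (aⱼ − 1)/(Σaᵢ − K).
Here Σaᵢ = 33 and K = 3, so p_1 = (9 − 1)/(33 − 3) = 8/30 ≈ 0.267.

MAP estimate: 0.267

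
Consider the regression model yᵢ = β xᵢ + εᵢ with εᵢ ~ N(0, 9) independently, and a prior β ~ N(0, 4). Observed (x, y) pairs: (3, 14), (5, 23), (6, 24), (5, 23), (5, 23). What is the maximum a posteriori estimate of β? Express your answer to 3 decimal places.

β̂_MAP = 4.344

log p(β | y) = −Σ(yᵢ − βxᵢ)²/(2·9) − β²/(2·4) + const.
Setting the derivative to zero: Σxᵢ(yᵢ − βxᵢ)/9 − β/4 = 0, so β = Σxᵢyᵢ / (Σxᵢ² + σ²/τ²).
Σxᵢyᵢ = 3·14 + 5·23 + 6·24 + 5·23 + 5·23 = 531; Σxᵢ² = 120; σ²/τ² = 2.25.
β̂_MAP = 531 / (120 + 2.25) = 531/122.25 ≈ 4.344.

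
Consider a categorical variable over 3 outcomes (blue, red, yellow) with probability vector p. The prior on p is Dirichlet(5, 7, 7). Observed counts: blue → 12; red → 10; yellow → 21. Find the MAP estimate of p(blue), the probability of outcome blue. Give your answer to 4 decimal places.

MAP estimate of p(blue) = 0.2712

The posterior is Dirichlet(αᵢ + nᵢ) = Dirichlet(17, 17, 28).
For a Dirichlet(a₁,…,a_K) with all aᵢ > 1, the mode has j-th component (aⱼ − 1)/(Σaᵢ − K).
Here Σaᵢ = 62 and K = 3, so p(blue) = (17 − 1)/(62 − 3) = 16/59 ≈ 0.2712.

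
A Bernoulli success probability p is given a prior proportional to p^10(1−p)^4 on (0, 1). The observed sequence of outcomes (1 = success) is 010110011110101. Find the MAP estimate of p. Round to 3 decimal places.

The prior density ∝ p^10(1−p)^4 is the kernel of Beta(11, 5).
Data: 9 successes in 15 trials (from the sequence). The binomial likelihood contributes p^9(1−p)^6, so the posterior is Beta(11+9, 5+6) = Beta(20, 11).
For Beta(a, b) with a, b > 1 the mode is (a−1)/(a+b−2) = 19/29 ≈ 0.655.

p̂_MAP = 0.655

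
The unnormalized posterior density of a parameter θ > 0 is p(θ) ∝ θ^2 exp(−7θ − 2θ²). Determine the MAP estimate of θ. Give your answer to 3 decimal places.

θ̂_MAP = 0.250

ℓ'(θ) = 2/θ − 7 − 4θ. Setting this to zero and multiplying by θ: 4θ² + 7θ − 2 = 0.
θ = (−7 + √(7² + 4·4·2)) / (2·4) = (−7 + √81) / 8 = (−7 + 9)/8 = 1/4.
ℓ''(θ) = −2/θ² − 4 < 0, confirming a maximum.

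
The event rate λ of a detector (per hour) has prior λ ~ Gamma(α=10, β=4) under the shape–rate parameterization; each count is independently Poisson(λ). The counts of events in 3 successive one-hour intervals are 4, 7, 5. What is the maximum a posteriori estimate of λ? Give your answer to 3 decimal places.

λ̂_MAP = 3.571

Σxᵢ = 4+7+5 = 16, with n = 3.
Posterior ∝ λ^9e^(−4λ) · λ^16e^(−3λ) = λ^25e^(−7λ), i.e. Gamma(shape=26, rate=7).
The mode of a Gamma(a, b) with a ≥ 1 (shape–rate) is (a−1)/b = 25/7 ≈ 3.571.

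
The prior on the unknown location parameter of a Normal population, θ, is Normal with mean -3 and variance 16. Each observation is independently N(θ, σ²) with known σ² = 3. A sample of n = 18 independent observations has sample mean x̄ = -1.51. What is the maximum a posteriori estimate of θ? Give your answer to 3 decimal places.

θ̂_MAP = -1.525

n = 18, x̄ = -1.51.
For a Normal prior and Normal likelihood with known variance, the posterior is Normal; its mode equals its mean, the precision-weighted average.
Prior precision 1/σ₀² = 1/16 = 0.0625; data precision n/σ² = 18/3 = 6.
θ̂ = (0.0625·(-3) + 6·(-1.51)) / (0.0625 + 6) = (-9.2475)/6.0625 = -3699/2425 ≈ -1.525.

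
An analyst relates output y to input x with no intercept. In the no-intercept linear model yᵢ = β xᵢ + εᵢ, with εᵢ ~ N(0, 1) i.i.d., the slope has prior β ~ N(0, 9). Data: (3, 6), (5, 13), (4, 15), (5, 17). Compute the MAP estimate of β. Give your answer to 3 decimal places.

log p(β | y) = −Σ(yᵢ − βxᵢ)²/(2·1) − β²/(2·9) + const.
Setting the derivative to zero: Σxᵢ(yᵢ − βxᵢ)/1 − β/9 = 0, so β = Σxᵢyᵢ / (Σxᵢ² + σ²/τ²).
Σxᵢyᵢ = 3·6 + 5·13 + 4·15 + 5·17 = 228; Σxᵢ² = 75; σ²/τ² = 1/9.
β̂_MAP = 228 / (75 + 1/9) = 228/(676/9) = 513/169 ≈ 3.036.

β̂_MAP = 3.036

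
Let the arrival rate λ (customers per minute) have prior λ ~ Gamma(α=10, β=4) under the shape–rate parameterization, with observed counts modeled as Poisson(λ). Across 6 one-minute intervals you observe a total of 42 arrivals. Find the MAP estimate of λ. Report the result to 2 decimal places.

λ̂_MAP = 5.10

Σxᵢ = 42, n = 6.
Posterior ∝ λ^9e^(−4λ) · λ^42e^(−6λ) = λ^51e^(−10λ), i.e. Gamma(shape=52, rate=10).
The mode of a Gamma(a, b) with a ≥ 1 (shape–rate) is (a−1)/b = 51/10 ≈ 5.10.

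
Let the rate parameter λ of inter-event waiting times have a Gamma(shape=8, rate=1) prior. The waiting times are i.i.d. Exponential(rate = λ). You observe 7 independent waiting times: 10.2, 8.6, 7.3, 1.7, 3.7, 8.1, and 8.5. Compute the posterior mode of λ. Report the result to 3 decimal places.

λ̂_MAP = 0.285

The Exponential(rate=λ) likelihood is ∝ λ^n e^(−λΣtᵢ). Here n = 7 and Σtᵢ = 10.2 + 8.6 + 7.3 + 1.7 + 3.7 + 8.1 + 8.5 = 48.1.
Posterior ∝ λ^7e^(−1λ) · λ^7e^(−48.1λ) = λ^14e^(−49.1λ), i.e. Gamma(15, 49.1).
Mode = (a−1)/b = 14/49.1 ≈ 0.285.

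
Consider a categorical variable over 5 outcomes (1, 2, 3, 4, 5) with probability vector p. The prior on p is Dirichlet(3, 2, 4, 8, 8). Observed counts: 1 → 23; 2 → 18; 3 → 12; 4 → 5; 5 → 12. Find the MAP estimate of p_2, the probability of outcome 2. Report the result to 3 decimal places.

MAP estimate: 0.211

The posterior is Dirichlet(αᵢ + nᵢ) = Dirichlet(26, 20, 16, 13, 20).
For a Dirichlet(a₁,…,a_K) with all aᵢ > 1, the mode has j-th component (aⱼ − 1)/(Σaᵢ − K).
Here Σaᵢ = 95 and K = 5, so p_2 = (20 − 1)/(95 − 5) = 19/90 ≈ 0.211.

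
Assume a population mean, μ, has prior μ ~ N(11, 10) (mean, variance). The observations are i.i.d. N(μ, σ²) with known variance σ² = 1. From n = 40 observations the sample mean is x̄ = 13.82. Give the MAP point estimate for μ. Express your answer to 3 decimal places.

n = 40, x̄ = 13.82.
For a Normal prior and Normal likelihood with known variance, the posterior is Normal; its mode equals its mean, the precision-weighted average.
Prior precision 1/σ₀² = 1/10 = 0.1; data precision n/σ² = 40/1 = 40.
μ̂ = (0.1·11 + 40·13.82) / (0.1 + 40) = 553.9/40.1 = 5539/401 ≈ 13.813.

μ̂_MAP = 13.813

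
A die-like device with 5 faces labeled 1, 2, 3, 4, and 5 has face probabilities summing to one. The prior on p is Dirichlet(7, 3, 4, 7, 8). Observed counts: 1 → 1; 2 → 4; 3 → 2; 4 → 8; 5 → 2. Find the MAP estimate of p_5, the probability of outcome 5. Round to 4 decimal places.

The posterior is Dirichlet(αᵢ + nᵢ) = Dirichlet(8, 7, 6, 15, 10).
For a Dirichlet(a₁,…,a_K) with all aᵢ > 1, the mode has j-th component (aⱼ − 1)/(Σaᵢ − K).
Here Σaᵢ = 46 and K = 5, so p_5 = (10 − 1)/(46 − 5) = 9/41 ≈ 0.2195.

MAP estimate: 0.2195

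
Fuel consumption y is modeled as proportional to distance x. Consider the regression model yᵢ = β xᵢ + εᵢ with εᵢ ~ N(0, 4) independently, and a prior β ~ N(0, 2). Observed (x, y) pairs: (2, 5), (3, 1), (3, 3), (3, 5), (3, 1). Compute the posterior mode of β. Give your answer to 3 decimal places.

log p(β | y) = −Σ(yᵢ − βxᵢ)²/(2·4) − β²/(2·2) + const.
Setting the derivative to zero: Σxᵢ(yᵢ − βxᵢ)/4 − β/2 = 0, so β = Σxᵢyᵢ / (Σxᵢ² + σ²/τ²).
Σxᵢyᵢ = 2·5 + 3·1 + 3·3 + 3·5 + 3·1 = 40; Σxᵢ² = 40; σ²/τ² = 2.
β̂_MAP = 40 / (40 + 2) = 40/42 ≈ 0.952.

β̂_MAP = 0.952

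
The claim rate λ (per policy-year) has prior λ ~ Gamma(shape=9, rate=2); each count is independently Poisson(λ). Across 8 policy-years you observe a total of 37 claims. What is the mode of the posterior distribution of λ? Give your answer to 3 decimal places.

Σxᵢ = 37, n = 8.
Posterior ∝ λ^8e^(−2λ) · λ^37e^(−8λ) = λ^45e^(−10λ), i.e. Gamma(shape=46, rate=10).
The mode of a Gamma(a, b) with a ≥ 1 (shape–rate) is (a−1)/b = 45/10 ≈ 4.500.

λ̂_MAP = 4.500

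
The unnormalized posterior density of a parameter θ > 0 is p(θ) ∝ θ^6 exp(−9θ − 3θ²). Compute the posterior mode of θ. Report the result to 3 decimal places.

ℓ'(θ) = 6/θ − 9 − 6θ. Setting this to zero and multiplying by θ: 6θ² + 9θ − 6 = 0.
θ = (−9 + √(9² + 4·6·6)) / (2·6) = (−9 + √225) / 12 = (−9 + 15)/12 = 1/2.
ℓ''(θ) = −6/θ² − 6 < 0, confirming a maximum.

θ̂_MAP = 0.500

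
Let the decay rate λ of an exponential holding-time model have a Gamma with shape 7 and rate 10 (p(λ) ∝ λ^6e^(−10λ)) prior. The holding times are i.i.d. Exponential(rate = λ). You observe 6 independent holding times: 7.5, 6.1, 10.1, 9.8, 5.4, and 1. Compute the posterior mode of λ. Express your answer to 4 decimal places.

λ̂_MAP = 0.2405

The Exponential(rate=λ) likelihood is ∝ λ^n e^(−λΣtᵢ). Here n = 6 and Σtᵢ = 7.5 + 6.1 + 10.1 + 9.8 + 5.4 + 1 = 39.9.
Posterior ∝ λ^6e^(−10λ) · λ^6e^(−39.9λ) = λ^12e^(−49.9λ), i.e. Gamma(13, 49.9).
Mode = (a−1)/b = 12/49.9 ≈ 0.2405.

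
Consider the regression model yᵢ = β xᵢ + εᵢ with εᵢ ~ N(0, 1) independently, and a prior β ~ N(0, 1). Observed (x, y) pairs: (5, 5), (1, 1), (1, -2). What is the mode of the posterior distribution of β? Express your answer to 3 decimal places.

β̂_MAP = 0.857

log p(β | y) = −Σ(yᵢ − βxᵢ)²/(2·1) − β²/(2·1) + const.
Setting the derivative to zero: Σxᵢ(yᵢ − βxᵢ)/1 − β/1 = 0, so β = Σxᵢyᵢ / (Σxᵢ² + σ²/τ²).
Σxᵢyᵢ = 5·5 + 1·1 + 1·(-2) = 24; Σxᵢ² = 27; σ²/τ² = 1.
β̂_MAP = 24 / (27 + 1) = 24/28 ≈ 0.857.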